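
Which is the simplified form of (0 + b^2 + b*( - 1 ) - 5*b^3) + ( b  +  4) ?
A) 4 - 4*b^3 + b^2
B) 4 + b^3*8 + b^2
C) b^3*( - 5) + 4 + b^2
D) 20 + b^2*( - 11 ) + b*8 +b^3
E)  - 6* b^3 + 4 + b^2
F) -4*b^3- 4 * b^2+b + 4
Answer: C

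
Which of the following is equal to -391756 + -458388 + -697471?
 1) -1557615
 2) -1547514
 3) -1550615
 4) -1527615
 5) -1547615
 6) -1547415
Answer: 5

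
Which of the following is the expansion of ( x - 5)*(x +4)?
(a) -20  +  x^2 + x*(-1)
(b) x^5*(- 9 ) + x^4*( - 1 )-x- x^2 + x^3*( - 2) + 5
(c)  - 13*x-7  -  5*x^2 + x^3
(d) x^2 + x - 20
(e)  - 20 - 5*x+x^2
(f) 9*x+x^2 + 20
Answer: a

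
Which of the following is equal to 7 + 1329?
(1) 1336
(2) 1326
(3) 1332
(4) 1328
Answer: 1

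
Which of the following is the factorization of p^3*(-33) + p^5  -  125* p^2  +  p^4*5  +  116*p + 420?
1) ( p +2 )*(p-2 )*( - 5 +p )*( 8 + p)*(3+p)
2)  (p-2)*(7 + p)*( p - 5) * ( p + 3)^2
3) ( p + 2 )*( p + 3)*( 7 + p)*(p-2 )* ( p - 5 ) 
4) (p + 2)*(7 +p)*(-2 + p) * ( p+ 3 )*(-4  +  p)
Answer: 3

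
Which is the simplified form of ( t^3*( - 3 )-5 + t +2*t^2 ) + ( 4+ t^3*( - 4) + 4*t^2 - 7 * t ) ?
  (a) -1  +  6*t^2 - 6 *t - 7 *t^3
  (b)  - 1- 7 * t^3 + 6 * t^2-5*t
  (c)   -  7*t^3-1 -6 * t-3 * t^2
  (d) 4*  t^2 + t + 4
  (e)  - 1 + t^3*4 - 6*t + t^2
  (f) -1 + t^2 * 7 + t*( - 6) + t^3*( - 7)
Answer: a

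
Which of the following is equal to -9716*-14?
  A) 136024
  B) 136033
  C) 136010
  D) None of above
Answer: A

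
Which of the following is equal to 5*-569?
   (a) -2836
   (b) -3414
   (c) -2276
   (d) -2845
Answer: d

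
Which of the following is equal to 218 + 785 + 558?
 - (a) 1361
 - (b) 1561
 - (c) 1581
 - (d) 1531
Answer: b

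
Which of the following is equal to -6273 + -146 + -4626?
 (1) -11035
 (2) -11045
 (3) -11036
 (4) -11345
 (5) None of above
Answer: 2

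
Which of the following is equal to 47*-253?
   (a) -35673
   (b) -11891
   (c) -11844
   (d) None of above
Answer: b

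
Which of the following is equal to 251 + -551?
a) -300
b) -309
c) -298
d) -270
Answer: a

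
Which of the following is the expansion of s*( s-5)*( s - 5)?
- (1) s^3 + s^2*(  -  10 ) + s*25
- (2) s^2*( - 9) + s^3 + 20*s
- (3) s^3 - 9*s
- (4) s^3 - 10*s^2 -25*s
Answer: 1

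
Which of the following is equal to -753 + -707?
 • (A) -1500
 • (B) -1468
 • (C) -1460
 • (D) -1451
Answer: C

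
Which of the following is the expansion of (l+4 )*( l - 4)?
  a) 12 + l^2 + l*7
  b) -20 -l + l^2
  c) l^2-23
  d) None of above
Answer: d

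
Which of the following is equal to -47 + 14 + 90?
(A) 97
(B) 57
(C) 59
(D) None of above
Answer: B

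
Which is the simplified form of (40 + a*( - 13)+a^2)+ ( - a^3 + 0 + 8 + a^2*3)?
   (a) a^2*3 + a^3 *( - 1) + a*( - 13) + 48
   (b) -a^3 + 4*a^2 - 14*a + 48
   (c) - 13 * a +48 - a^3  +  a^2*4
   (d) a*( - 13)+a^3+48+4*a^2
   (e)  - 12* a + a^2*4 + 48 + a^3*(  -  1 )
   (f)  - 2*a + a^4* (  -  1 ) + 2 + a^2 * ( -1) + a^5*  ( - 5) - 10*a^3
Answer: c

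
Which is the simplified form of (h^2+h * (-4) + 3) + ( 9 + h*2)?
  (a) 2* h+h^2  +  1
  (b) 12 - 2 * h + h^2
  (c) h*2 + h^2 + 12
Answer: b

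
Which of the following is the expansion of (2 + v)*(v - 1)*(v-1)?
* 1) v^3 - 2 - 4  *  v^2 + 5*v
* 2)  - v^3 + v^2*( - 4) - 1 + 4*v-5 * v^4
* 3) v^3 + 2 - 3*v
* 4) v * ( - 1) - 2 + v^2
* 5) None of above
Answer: 3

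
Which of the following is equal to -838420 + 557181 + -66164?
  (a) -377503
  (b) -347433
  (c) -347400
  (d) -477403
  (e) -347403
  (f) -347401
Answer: e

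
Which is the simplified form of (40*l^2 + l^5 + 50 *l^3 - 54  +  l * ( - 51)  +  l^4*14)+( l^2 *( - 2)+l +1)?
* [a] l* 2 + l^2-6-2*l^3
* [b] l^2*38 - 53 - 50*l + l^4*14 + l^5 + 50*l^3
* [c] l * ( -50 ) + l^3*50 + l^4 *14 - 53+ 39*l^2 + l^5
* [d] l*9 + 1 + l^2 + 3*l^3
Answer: b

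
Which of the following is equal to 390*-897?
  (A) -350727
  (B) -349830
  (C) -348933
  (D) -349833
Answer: B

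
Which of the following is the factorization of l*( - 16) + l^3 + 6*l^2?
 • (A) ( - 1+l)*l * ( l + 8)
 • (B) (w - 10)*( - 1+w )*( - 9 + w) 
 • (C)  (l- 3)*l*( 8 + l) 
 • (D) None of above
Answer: D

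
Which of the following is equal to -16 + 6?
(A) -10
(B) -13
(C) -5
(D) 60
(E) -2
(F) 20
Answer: A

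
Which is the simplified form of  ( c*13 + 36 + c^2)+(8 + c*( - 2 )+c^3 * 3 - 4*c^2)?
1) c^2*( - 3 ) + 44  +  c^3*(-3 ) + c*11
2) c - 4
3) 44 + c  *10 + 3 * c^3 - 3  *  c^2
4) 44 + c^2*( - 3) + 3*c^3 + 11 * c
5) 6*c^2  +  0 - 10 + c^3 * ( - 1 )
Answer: 4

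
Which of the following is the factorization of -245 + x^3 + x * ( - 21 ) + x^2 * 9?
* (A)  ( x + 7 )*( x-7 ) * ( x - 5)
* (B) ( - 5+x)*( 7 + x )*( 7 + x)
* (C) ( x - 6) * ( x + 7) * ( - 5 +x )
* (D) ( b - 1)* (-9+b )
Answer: B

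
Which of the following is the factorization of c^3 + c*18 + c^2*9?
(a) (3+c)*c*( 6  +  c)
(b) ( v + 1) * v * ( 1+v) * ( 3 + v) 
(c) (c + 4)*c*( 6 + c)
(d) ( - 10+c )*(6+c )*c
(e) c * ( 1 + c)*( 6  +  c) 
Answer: a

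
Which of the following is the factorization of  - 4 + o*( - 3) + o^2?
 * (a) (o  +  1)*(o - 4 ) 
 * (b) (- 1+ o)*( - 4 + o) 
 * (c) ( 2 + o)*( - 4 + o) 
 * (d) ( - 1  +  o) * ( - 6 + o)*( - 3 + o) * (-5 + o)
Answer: a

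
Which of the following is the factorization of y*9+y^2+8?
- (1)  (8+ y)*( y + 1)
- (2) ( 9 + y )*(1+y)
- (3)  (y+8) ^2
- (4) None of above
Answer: 1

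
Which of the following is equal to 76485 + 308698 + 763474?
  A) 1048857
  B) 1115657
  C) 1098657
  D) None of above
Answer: D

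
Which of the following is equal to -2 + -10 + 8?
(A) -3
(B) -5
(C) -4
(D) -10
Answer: C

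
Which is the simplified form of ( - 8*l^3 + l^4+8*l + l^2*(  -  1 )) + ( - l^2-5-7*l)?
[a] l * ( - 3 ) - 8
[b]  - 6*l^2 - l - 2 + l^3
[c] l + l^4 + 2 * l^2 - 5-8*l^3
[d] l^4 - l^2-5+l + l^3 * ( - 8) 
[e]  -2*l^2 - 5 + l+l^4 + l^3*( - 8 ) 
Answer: e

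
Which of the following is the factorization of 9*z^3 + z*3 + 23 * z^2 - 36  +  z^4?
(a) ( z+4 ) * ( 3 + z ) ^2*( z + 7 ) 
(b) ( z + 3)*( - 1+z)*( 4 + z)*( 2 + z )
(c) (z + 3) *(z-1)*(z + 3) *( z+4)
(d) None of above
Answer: c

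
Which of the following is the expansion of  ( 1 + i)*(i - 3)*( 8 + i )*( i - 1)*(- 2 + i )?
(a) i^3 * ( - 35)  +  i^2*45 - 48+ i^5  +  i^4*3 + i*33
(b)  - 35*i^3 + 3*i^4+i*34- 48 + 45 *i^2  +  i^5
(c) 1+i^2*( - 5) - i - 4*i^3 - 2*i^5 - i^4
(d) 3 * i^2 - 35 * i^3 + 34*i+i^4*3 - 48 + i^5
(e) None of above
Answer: b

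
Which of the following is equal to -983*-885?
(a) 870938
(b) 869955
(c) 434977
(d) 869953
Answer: b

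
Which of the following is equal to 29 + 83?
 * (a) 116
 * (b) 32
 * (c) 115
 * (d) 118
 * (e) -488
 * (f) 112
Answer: f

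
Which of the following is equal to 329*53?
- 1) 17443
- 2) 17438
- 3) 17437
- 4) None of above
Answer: 3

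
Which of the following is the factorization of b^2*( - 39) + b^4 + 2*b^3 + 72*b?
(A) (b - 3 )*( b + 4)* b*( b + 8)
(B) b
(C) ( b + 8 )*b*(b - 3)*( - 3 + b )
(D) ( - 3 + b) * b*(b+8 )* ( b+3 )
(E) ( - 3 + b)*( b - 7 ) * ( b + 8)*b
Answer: C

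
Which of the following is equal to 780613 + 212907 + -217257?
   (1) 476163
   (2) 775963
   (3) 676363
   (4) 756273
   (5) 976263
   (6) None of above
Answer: 6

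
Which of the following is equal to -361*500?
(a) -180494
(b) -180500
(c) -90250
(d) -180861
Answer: b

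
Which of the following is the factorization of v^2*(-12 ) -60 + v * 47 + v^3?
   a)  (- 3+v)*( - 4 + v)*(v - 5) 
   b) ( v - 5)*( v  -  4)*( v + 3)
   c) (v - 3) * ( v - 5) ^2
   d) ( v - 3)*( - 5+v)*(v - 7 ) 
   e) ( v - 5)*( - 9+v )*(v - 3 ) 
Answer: a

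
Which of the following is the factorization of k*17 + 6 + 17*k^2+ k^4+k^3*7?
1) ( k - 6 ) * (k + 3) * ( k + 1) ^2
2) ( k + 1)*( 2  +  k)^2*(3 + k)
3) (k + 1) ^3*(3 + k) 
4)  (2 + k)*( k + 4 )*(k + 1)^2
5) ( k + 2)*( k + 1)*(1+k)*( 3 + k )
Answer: 5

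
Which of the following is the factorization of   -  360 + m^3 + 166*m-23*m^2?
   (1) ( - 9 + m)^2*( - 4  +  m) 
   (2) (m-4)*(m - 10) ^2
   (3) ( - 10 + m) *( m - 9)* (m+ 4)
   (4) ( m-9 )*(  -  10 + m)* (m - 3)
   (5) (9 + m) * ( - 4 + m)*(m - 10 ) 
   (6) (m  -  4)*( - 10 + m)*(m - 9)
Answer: 6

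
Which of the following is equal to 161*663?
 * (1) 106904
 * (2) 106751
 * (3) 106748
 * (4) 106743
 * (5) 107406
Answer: 4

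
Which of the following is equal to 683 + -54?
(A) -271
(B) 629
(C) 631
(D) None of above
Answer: B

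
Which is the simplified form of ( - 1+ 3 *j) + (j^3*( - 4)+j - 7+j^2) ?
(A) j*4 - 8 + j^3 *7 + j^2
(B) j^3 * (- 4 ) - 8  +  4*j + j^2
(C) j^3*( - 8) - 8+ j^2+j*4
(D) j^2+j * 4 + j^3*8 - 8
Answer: B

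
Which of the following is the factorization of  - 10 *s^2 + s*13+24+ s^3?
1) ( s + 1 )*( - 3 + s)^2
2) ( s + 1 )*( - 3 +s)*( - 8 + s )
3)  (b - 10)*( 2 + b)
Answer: 2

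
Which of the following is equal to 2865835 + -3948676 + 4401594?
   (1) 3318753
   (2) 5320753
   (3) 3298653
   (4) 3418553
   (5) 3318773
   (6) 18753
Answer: 1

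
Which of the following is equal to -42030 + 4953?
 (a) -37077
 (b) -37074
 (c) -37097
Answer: a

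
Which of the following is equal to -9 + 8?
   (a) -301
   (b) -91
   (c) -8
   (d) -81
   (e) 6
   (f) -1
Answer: f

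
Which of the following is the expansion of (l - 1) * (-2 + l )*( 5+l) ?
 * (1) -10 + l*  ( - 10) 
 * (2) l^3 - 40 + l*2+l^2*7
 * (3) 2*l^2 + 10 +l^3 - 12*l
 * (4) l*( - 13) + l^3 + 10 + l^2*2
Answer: 4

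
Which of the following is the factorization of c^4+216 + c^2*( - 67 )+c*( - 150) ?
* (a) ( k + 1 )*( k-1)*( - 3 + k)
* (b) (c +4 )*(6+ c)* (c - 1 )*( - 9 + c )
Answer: b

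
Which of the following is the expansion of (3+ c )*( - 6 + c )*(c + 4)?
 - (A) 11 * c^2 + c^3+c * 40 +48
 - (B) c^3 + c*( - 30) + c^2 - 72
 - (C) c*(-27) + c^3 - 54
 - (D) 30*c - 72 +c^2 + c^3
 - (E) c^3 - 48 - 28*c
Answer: B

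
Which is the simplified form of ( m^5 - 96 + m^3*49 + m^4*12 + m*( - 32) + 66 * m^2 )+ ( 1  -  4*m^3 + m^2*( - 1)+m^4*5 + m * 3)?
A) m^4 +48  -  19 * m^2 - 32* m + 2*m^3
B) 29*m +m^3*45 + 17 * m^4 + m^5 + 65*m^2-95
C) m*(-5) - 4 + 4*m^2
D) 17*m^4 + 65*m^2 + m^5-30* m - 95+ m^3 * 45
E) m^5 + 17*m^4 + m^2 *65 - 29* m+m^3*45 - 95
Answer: E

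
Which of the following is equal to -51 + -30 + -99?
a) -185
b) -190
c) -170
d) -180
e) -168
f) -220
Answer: d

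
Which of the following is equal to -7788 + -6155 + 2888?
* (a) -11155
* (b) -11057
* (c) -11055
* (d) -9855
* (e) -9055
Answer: c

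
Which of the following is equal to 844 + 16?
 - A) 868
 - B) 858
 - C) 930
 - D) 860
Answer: D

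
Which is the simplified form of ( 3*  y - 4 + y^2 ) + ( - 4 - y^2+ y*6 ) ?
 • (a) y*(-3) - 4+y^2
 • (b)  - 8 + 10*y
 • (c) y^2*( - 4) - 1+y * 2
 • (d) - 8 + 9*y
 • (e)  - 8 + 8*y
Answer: d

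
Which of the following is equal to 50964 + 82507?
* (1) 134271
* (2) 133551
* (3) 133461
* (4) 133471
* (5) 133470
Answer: 4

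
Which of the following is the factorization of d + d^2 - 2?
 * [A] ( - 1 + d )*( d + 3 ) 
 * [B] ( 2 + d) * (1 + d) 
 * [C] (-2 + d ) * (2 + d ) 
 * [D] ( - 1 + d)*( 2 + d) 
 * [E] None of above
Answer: D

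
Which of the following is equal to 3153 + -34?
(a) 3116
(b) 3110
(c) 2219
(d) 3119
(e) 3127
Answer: d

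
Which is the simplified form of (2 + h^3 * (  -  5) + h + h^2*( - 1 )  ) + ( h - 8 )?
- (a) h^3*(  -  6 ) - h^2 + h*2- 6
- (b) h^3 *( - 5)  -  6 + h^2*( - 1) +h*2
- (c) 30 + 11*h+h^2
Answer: b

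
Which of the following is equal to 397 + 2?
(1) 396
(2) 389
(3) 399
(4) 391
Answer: 3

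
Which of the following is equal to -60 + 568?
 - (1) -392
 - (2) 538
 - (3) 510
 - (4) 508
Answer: 4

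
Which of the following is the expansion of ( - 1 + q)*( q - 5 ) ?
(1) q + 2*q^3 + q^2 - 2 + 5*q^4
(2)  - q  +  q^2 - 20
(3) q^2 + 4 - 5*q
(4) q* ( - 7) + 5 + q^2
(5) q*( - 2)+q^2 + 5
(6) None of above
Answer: 6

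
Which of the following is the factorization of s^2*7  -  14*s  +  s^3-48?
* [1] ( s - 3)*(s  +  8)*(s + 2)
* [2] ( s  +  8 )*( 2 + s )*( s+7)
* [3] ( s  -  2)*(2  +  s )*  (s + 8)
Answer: 1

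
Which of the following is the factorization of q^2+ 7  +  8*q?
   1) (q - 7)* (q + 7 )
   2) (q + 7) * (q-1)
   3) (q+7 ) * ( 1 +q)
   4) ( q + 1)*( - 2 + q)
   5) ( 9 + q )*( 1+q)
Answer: 3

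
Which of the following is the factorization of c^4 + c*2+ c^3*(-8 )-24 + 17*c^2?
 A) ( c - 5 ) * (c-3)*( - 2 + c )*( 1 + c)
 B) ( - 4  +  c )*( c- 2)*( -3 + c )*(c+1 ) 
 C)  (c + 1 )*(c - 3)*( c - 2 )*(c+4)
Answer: B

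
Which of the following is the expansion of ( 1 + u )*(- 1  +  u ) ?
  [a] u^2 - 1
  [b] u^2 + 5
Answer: a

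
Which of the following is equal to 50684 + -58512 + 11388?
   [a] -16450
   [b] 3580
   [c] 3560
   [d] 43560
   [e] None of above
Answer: c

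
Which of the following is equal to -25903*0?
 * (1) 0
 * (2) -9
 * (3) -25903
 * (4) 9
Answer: 1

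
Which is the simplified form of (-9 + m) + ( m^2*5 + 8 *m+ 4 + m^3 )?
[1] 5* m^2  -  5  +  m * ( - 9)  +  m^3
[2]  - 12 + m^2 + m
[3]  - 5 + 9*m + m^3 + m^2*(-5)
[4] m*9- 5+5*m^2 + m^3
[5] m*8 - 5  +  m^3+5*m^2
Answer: 4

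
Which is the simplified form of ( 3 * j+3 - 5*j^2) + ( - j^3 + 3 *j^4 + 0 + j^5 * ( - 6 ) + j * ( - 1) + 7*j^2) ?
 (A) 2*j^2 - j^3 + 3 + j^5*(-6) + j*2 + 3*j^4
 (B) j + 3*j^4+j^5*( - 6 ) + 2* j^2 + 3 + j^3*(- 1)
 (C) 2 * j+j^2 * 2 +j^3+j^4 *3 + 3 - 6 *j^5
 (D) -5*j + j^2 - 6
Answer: A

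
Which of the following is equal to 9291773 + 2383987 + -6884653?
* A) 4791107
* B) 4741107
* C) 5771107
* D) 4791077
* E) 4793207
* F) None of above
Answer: A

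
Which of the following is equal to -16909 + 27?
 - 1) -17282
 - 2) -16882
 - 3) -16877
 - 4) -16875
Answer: 2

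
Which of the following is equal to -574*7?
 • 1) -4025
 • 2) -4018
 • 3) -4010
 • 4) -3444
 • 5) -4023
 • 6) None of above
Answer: 2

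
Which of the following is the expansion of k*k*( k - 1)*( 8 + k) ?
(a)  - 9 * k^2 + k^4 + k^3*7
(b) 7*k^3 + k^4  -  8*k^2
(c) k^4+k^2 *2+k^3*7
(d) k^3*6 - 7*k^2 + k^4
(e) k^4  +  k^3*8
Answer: b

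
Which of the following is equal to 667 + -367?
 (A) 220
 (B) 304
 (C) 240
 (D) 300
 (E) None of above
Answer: D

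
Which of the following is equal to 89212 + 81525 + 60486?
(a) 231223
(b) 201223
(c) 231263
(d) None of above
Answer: a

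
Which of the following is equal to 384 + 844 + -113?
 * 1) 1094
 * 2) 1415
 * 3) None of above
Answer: 3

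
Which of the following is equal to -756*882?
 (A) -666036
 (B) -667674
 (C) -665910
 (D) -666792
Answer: D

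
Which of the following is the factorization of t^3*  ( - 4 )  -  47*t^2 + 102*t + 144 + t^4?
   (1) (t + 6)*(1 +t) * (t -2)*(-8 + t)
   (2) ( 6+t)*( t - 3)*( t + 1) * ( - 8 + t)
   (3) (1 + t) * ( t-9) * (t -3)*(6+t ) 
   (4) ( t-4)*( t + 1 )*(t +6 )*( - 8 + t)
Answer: 2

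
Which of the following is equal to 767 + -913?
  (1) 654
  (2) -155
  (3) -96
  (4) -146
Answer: 4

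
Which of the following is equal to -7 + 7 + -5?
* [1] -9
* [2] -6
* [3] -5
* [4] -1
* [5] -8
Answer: 3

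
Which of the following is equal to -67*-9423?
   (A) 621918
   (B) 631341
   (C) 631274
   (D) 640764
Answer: B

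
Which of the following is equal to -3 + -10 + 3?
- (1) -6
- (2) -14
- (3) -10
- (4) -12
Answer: 3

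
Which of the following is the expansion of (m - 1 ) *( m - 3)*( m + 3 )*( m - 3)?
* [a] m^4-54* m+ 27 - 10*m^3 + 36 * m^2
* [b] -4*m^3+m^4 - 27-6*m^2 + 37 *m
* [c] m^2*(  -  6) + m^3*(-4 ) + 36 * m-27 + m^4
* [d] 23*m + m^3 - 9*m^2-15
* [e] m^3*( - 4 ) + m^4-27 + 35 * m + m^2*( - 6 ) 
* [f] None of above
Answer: c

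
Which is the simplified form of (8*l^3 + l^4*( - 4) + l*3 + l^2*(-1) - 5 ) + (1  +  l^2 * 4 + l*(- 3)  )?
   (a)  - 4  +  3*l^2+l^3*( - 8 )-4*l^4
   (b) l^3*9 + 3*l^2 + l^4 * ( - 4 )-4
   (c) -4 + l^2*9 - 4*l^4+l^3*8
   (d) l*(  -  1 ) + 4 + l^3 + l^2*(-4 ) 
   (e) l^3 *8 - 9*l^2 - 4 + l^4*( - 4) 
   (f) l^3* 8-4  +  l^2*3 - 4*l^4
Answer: f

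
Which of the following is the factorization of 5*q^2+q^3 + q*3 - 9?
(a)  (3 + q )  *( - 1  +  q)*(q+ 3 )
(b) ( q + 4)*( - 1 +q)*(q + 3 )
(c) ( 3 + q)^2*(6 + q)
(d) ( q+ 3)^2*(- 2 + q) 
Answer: a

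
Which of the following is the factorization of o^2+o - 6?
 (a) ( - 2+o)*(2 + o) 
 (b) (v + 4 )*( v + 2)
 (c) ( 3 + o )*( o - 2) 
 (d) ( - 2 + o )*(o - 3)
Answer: c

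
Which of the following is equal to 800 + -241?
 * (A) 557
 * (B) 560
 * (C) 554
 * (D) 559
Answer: D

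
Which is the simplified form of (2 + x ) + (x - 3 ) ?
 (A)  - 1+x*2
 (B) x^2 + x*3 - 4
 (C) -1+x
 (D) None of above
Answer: A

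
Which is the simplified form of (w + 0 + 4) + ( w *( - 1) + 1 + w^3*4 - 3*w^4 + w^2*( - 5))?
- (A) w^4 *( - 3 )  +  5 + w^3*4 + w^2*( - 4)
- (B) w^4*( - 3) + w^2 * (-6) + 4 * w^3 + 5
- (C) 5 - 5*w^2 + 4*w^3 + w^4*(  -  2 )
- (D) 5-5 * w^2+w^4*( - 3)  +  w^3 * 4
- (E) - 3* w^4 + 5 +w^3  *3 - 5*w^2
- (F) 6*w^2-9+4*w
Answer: D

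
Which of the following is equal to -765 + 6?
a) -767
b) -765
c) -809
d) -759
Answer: d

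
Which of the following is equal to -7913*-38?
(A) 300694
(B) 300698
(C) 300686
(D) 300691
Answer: A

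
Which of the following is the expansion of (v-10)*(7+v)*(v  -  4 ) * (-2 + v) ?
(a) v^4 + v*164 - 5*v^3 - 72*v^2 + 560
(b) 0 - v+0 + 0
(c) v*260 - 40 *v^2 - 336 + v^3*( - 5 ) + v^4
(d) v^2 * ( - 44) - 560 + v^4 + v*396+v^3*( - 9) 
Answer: d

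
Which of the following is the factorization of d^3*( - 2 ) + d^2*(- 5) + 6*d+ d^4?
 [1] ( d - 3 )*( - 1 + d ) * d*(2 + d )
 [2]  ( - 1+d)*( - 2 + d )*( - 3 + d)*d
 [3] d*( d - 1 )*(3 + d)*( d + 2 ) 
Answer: 1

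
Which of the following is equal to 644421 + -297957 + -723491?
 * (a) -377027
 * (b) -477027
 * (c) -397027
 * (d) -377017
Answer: a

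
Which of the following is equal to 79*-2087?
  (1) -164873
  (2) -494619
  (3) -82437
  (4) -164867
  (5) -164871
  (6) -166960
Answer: 1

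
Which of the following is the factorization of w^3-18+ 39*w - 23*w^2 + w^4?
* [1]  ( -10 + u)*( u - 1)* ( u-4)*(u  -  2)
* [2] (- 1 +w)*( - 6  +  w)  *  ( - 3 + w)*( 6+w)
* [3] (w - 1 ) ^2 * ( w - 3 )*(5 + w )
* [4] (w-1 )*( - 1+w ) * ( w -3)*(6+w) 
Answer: 4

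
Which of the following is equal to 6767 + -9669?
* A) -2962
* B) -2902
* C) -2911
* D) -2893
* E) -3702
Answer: B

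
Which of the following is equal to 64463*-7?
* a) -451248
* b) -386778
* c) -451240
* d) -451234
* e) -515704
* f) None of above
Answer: f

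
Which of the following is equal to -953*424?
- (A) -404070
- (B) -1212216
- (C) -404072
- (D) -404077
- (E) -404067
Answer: C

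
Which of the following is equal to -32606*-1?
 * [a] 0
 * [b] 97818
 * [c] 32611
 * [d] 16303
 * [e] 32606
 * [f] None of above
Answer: e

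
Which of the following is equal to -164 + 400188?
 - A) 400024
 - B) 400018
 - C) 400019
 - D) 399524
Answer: A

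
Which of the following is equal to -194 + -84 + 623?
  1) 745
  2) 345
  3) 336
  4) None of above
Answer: 2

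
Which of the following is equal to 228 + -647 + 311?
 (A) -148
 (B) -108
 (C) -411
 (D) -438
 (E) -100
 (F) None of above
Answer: B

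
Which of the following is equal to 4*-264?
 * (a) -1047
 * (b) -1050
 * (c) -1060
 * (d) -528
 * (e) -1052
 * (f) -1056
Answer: f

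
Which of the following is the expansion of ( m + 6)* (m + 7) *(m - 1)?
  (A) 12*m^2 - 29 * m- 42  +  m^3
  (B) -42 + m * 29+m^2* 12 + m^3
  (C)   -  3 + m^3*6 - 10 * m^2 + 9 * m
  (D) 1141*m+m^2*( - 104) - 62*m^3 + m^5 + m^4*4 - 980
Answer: B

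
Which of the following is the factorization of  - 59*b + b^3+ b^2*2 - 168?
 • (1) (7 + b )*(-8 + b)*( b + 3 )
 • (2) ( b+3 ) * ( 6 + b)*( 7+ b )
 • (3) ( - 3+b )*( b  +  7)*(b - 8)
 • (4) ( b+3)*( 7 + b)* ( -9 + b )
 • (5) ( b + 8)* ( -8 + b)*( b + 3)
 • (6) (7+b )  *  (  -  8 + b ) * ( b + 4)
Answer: 1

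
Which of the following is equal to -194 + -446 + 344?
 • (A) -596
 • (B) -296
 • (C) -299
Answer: B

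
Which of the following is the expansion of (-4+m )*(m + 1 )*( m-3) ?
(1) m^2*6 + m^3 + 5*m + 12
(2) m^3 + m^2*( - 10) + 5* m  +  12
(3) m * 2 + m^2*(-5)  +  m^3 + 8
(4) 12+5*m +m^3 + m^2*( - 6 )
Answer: 4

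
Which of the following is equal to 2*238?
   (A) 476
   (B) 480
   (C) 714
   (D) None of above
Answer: A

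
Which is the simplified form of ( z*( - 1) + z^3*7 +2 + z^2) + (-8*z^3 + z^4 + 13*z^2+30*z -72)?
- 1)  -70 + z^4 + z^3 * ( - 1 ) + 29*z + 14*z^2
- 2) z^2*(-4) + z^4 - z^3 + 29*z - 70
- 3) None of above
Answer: 1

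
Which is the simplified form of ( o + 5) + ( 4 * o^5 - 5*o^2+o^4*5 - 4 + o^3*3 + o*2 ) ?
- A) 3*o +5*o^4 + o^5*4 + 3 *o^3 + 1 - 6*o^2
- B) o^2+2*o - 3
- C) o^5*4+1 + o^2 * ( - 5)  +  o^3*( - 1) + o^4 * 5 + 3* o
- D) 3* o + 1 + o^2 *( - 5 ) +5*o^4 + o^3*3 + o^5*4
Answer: D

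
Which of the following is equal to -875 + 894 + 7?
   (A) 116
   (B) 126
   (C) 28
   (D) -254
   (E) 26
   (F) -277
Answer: E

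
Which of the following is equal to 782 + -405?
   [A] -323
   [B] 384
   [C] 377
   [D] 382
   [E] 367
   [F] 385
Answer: C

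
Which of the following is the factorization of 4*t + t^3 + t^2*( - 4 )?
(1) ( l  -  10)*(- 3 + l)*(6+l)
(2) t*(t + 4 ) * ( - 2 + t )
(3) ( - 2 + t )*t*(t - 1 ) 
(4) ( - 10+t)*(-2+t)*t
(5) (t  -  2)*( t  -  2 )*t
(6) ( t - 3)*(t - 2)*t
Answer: 5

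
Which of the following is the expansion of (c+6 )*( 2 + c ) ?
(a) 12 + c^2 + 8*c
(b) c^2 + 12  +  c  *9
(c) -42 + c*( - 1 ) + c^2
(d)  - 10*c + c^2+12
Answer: a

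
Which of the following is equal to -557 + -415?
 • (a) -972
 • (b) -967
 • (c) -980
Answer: a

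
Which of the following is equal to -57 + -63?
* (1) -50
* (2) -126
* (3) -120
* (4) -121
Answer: 3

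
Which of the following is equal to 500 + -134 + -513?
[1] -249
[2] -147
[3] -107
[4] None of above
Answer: 2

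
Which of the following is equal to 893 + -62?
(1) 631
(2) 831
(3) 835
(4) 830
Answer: 2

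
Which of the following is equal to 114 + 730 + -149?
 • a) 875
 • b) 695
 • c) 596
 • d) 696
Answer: b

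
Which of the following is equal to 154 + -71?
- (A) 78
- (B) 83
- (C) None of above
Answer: B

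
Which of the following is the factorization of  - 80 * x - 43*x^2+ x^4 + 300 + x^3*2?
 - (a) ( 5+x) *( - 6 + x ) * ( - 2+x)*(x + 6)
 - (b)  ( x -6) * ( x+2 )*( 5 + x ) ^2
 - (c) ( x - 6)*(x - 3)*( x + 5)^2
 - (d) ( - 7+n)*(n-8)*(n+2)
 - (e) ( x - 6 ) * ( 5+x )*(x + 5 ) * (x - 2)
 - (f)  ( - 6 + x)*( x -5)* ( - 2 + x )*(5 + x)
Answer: e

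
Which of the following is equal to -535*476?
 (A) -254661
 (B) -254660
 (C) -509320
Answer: B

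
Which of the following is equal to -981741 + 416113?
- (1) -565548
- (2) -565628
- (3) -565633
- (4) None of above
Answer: 2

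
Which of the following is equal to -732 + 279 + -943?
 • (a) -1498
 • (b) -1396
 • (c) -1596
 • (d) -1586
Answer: b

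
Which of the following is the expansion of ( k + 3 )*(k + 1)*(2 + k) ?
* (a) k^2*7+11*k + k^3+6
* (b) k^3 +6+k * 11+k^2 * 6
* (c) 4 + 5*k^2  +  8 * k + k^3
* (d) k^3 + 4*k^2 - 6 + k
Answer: b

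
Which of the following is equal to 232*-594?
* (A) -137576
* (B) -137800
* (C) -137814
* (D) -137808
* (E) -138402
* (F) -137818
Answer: D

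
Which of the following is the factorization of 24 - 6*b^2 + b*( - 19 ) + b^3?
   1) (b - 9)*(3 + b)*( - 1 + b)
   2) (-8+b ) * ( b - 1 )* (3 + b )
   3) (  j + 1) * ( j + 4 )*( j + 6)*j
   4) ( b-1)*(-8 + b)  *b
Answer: 2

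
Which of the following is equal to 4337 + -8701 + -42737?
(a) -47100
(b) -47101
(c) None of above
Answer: b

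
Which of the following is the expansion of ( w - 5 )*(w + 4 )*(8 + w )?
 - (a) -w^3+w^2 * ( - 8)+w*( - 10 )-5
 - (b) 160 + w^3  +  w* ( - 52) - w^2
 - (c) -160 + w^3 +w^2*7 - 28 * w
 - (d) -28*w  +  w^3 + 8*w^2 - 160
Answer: c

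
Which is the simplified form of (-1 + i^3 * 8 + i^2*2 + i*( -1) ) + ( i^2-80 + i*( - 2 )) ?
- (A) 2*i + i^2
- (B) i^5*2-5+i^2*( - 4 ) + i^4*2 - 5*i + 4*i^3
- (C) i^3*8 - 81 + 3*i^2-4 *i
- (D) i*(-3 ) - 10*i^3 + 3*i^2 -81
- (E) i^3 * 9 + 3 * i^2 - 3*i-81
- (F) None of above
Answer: F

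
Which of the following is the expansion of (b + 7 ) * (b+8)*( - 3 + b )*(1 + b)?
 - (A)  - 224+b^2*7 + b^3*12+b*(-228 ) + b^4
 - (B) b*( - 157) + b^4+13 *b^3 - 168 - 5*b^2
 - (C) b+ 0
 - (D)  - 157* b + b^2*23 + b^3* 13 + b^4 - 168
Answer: D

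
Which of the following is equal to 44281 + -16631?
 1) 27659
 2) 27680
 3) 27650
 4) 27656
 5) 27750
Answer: 3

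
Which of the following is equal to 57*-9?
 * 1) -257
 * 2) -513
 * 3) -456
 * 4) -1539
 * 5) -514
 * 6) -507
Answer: 2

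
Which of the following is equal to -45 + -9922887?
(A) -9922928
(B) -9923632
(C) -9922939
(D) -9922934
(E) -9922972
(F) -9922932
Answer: F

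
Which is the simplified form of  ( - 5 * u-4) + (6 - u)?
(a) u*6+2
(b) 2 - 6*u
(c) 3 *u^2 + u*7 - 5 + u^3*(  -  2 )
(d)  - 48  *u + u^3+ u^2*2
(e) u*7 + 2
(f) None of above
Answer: b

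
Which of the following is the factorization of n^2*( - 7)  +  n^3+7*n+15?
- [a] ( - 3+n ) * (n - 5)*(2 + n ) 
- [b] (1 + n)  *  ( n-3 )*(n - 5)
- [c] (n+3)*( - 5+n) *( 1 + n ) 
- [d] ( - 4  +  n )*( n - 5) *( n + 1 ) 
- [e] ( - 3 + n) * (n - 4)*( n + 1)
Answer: b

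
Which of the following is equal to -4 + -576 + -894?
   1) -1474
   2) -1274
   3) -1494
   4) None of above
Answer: 1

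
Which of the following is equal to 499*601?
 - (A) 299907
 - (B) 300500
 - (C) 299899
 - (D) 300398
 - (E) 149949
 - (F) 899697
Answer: C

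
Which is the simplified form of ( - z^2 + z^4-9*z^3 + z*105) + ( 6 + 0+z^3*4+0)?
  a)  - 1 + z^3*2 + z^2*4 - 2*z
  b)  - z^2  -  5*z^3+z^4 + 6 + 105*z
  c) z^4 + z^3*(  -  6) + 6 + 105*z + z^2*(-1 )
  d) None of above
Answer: b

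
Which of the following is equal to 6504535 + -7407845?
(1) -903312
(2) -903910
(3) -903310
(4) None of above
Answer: 3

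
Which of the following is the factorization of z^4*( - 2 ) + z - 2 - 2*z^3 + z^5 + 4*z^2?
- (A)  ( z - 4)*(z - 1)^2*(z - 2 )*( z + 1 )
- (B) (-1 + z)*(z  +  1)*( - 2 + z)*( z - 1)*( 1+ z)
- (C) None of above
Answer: B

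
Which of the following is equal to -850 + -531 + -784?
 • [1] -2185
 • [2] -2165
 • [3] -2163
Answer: 2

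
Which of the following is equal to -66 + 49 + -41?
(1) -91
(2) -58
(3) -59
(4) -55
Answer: 2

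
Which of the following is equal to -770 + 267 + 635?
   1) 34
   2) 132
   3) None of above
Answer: 2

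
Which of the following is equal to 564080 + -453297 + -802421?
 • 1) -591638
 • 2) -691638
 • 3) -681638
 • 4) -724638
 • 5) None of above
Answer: 2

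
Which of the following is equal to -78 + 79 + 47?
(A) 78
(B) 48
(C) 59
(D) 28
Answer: B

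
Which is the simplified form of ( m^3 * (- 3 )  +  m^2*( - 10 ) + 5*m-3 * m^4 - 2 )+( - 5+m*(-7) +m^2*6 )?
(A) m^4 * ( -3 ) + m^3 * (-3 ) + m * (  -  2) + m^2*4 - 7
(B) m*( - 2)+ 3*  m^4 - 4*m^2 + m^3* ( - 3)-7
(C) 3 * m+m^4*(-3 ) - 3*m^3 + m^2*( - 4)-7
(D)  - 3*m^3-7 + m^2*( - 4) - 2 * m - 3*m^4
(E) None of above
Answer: D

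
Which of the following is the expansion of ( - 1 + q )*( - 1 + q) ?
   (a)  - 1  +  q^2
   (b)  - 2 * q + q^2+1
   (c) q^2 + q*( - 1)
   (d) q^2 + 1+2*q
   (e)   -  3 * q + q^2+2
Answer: b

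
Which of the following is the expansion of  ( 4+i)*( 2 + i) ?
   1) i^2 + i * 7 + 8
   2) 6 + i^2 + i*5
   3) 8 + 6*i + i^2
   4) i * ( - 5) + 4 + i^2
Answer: 3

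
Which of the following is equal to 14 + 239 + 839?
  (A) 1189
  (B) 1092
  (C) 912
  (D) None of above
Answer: B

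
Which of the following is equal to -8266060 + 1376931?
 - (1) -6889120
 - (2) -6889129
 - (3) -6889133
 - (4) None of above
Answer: 2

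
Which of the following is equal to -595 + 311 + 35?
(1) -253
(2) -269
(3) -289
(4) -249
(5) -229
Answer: 4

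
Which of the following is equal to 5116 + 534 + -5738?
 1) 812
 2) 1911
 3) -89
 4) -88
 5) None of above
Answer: 4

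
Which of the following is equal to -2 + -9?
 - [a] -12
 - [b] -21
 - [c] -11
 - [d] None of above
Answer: c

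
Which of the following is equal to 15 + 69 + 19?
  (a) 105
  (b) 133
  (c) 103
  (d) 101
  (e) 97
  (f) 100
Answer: c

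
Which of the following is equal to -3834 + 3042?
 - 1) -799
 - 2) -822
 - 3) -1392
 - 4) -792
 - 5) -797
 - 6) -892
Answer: 4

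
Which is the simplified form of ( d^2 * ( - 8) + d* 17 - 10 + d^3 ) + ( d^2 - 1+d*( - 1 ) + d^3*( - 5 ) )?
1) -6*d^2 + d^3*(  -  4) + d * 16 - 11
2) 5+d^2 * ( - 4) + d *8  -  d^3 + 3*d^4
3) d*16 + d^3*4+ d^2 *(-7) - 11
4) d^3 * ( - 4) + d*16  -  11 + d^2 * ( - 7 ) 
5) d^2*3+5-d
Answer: 4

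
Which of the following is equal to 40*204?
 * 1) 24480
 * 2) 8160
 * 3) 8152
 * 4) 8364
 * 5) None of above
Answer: 2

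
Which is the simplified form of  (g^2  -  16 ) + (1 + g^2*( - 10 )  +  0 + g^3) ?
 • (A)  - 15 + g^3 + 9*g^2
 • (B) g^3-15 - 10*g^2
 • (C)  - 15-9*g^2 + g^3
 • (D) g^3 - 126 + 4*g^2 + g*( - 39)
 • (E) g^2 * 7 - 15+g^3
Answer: C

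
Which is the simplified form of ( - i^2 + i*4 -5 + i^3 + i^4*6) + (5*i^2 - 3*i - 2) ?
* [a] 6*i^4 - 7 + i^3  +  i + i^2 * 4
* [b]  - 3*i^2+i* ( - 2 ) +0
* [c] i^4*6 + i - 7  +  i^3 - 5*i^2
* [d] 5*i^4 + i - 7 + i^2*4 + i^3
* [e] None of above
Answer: a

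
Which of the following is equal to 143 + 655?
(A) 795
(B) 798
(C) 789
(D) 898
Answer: B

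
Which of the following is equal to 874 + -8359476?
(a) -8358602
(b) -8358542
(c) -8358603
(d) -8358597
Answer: a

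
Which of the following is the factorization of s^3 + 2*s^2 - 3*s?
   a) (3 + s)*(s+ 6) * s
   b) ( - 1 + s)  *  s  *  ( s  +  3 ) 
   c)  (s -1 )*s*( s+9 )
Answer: b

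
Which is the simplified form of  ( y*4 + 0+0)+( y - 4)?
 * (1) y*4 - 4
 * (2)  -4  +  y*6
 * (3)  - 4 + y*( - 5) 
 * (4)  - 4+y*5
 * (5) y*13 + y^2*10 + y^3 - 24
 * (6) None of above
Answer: 4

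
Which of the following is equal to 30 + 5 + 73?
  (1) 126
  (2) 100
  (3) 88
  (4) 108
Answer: 4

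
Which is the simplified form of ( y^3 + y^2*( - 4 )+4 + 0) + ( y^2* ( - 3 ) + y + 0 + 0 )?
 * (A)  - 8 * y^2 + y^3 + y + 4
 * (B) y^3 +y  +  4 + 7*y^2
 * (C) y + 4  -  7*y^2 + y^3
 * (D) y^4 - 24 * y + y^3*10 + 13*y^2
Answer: C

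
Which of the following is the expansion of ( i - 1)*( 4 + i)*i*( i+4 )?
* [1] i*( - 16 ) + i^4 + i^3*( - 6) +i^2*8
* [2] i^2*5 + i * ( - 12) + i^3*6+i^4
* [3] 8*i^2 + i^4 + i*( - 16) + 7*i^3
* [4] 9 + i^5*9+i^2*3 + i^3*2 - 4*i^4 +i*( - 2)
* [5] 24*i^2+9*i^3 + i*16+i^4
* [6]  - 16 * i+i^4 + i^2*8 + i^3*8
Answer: 3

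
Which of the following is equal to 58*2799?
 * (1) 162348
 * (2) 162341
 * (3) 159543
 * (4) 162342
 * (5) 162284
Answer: 4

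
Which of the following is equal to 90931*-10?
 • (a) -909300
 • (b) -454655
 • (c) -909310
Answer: c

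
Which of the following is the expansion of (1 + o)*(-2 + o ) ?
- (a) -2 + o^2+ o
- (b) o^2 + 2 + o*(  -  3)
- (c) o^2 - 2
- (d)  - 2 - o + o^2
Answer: d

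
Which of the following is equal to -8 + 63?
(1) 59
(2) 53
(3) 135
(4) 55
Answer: 4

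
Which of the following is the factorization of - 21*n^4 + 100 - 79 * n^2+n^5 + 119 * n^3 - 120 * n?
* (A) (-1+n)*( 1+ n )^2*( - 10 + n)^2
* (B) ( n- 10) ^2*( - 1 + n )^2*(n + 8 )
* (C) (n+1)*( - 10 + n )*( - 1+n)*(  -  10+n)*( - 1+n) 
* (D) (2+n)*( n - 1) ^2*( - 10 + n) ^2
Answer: C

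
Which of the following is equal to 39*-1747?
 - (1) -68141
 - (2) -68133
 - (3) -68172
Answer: 2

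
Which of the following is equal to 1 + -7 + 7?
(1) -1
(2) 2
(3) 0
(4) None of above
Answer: 4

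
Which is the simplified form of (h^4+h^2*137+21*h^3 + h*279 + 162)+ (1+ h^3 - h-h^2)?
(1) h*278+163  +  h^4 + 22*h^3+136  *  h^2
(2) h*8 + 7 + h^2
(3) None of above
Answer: 1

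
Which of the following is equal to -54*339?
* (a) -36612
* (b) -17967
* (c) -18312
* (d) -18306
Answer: d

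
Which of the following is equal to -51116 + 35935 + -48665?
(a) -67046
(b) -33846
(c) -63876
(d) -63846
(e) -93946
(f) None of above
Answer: d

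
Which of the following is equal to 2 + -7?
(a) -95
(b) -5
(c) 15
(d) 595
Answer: b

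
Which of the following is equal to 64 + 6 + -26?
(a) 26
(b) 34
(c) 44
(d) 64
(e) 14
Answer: c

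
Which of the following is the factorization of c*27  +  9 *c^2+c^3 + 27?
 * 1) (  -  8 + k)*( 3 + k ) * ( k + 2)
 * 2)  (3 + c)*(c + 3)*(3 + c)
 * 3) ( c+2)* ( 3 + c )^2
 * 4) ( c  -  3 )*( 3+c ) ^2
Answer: 2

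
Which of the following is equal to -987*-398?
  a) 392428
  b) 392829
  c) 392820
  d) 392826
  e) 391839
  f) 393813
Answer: d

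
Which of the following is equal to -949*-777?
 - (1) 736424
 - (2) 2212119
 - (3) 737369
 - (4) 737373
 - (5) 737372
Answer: 4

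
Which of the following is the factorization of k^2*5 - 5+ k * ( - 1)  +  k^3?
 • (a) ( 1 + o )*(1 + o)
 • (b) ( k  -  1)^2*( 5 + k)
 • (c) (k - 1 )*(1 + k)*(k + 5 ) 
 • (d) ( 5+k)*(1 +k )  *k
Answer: c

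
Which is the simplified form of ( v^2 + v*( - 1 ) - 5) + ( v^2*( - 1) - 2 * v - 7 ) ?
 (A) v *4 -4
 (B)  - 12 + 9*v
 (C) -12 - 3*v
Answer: C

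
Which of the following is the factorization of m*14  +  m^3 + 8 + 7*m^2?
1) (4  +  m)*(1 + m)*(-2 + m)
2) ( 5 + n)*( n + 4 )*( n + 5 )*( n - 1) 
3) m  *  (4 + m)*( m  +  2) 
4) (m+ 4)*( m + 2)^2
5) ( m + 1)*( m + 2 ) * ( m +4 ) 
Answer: 5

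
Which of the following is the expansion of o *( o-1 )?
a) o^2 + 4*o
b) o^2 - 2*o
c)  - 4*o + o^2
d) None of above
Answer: d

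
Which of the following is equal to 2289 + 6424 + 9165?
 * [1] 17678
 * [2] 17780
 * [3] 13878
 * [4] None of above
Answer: 4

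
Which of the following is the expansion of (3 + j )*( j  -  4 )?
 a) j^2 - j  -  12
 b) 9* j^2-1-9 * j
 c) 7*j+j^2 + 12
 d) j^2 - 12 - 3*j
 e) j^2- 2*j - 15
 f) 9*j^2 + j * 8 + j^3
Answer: a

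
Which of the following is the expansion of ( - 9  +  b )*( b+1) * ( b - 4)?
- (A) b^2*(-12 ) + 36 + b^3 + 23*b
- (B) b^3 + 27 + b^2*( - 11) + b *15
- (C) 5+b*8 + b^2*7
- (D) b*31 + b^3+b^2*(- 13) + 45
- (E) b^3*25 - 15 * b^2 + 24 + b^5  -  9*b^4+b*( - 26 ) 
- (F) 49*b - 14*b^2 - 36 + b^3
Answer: A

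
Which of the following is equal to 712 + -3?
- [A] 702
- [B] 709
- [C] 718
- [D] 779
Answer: B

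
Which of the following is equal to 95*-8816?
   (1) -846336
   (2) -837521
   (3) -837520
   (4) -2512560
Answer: 3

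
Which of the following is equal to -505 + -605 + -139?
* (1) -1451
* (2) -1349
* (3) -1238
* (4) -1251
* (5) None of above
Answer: 5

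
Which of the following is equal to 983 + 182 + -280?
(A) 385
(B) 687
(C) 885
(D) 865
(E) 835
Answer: C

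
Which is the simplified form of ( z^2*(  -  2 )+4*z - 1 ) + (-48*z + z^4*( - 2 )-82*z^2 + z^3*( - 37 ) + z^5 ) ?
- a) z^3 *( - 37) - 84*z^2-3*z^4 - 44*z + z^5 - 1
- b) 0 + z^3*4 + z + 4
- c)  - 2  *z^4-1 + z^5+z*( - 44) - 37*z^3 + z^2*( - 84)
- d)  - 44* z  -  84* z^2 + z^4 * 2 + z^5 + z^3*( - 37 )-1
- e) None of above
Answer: c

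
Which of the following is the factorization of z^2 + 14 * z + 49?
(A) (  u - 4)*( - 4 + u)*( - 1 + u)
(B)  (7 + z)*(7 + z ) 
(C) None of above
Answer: B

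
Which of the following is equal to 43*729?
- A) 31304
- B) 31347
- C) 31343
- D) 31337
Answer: B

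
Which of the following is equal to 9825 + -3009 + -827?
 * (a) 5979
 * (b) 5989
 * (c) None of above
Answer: b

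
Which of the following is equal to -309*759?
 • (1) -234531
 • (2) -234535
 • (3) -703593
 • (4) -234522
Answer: 1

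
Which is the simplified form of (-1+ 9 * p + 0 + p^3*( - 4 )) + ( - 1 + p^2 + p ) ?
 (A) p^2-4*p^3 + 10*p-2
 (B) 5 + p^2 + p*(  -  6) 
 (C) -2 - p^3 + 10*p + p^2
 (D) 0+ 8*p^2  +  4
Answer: A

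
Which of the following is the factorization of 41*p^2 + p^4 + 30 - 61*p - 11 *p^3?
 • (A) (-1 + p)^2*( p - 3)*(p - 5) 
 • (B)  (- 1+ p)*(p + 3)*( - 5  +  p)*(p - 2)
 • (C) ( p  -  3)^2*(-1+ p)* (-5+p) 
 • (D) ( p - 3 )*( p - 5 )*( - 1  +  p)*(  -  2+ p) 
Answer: D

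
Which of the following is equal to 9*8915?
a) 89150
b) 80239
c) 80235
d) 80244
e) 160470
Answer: c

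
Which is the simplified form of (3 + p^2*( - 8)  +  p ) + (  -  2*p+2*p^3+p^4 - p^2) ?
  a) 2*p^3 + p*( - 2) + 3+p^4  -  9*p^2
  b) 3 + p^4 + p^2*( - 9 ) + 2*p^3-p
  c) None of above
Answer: b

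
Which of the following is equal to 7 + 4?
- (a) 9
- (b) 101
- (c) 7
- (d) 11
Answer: d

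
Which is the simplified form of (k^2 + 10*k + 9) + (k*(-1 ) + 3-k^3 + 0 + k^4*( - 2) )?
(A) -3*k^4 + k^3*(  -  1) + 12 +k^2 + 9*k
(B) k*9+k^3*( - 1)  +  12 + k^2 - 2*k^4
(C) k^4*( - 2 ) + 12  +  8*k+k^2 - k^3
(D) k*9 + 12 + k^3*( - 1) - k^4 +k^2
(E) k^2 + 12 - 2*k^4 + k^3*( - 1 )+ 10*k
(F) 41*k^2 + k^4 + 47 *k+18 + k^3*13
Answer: B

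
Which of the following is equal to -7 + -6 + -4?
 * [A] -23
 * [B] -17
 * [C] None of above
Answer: B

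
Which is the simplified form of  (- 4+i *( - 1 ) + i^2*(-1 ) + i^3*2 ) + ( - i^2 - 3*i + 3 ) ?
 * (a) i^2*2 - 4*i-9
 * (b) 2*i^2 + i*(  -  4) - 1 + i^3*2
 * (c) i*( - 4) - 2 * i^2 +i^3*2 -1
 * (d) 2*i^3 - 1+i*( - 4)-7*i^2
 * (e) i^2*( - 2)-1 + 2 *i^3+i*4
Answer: c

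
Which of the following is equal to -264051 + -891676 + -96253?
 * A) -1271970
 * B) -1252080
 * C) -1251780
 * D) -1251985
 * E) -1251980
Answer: E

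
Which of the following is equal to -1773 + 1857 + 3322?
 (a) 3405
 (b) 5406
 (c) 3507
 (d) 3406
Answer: d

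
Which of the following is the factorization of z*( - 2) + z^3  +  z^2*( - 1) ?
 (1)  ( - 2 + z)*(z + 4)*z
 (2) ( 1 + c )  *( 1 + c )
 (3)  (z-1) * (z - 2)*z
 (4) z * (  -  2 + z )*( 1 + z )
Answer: 4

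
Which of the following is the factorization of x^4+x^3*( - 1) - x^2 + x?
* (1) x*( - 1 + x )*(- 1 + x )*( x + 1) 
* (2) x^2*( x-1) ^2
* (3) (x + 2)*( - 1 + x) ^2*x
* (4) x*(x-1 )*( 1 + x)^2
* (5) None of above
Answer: 1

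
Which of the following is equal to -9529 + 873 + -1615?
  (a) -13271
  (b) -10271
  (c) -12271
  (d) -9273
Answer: b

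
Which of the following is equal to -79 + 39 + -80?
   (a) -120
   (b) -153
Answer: a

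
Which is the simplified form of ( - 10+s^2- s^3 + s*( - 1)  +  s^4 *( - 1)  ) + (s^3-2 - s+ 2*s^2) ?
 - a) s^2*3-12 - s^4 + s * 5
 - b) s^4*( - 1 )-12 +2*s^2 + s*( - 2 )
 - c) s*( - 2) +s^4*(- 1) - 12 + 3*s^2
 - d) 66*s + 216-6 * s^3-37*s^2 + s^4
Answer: c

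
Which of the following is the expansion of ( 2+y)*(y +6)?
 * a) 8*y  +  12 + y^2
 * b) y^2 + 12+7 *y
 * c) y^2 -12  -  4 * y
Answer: a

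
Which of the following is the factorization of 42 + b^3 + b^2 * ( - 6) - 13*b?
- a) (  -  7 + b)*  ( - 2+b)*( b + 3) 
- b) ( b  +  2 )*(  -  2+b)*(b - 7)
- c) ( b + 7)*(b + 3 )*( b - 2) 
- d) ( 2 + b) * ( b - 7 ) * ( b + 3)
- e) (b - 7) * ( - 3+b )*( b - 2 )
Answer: a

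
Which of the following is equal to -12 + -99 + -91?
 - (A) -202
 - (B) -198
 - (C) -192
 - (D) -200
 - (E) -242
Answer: A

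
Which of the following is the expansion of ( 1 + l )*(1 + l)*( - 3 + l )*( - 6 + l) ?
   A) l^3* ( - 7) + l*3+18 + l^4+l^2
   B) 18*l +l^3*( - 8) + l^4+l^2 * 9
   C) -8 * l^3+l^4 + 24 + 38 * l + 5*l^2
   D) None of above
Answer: D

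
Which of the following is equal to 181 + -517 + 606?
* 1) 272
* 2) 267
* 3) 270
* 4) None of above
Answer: 3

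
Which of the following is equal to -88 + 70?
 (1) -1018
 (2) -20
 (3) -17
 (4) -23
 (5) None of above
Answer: 5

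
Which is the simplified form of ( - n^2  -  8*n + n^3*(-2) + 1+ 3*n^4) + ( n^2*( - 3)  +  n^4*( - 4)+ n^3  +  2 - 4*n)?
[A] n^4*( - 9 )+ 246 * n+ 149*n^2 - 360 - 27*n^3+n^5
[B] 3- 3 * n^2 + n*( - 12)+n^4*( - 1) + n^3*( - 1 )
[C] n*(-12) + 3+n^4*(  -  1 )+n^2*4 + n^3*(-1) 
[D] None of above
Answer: D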